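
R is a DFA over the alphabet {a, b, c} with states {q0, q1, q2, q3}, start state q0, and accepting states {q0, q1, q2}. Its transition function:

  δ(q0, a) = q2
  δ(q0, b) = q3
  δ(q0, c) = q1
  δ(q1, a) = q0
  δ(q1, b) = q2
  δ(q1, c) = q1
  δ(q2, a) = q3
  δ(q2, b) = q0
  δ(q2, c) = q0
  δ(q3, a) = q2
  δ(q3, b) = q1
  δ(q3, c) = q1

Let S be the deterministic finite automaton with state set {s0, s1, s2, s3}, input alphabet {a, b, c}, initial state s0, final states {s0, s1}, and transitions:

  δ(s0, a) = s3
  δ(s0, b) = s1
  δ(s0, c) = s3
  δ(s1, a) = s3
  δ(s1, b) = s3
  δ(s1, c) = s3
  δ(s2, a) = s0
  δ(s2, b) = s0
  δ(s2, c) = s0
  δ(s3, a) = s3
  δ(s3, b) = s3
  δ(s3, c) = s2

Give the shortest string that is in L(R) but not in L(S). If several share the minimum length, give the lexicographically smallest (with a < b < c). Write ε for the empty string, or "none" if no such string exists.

a

The string a is accepted by R but not by S.
No shorter string lies in the difference, and a is the lexicographically first length-1 string in L(R) \ L(S).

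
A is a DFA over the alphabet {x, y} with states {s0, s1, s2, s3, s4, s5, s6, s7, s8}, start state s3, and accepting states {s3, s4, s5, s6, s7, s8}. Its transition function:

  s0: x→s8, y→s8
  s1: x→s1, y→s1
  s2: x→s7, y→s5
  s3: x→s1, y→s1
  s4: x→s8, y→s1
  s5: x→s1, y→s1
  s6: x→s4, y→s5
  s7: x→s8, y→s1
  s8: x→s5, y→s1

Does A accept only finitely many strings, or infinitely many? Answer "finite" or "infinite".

finite

The useful states (reachable from s3 and able to reach an accepting state) are {s3}.
Restricted to these states the transition graph has no cycle, so every accepting path has bounded length and L is finite.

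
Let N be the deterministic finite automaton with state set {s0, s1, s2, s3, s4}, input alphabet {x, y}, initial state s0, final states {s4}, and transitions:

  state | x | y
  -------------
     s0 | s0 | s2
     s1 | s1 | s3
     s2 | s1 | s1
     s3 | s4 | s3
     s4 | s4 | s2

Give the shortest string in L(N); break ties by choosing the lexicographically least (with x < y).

A breadth-first search from s0 reaches an accepting state first via the path s0 → s2 → s1 → s3 → s4 on input yxyx.
No string of length < 4 is accepted (BFS exhausts all shorter strings without reaching an accepting state), and yxyx is the lexicographically least accepting string of length 4.

yxyx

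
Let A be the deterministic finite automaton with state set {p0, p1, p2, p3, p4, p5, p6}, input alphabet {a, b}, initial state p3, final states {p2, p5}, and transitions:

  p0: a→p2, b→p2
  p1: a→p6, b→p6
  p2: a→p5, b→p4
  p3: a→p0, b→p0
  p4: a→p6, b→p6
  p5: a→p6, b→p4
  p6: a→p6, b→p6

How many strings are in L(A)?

The useful subgraph on states {p0, p2, p3, p5} is acyclic, so L(A) is finite; the longest accepting path visits 4 useful states, giving maximum string length 3.
Counting accepting paths from p3 by length: 4 of length 2, 4 of length 3. Total 8.

8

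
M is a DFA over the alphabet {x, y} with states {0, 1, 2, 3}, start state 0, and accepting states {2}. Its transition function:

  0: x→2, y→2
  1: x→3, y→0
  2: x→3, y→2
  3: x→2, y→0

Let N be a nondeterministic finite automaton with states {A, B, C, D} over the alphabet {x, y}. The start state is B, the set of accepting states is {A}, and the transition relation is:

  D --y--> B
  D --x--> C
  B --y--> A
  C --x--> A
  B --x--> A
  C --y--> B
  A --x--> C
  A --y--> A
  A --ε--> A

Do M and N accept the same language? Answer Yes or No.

Exploring the product automaton M × N from the start pair (0, B), following both machines on each input symbol, reaches 3 state pairs: (0, B), (2, A), (3, C).
M accepts in {2} and N accepts in {A}. In every reachable pair the two components are either both accepting — (2, A) — or both non-accepting, so no string is accepted by exactly one of the machines: L(M) \ L(N) and L(N) \ L(M) are both empty.
Hence every string is accepted by M iff it is accepted by N, and the two languages coincide.

Yes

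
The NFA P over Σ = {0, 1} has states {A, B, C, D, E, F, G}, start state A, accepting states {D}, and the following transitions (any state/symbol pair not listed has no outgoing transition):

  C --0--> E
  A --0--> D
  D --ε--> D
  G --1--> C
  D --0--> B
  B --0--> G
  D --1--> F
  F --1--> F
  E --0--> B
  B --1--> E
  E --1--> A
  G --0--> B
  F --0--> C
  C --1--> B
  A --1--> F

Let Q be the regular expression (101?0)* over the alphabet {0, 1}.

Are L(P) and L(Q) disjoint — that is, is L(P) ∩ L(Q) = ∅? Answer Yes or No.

The string 10101010 is accepted by both P and Q.
Hence L(P) ∩ L(Q) ≠ ∅.

No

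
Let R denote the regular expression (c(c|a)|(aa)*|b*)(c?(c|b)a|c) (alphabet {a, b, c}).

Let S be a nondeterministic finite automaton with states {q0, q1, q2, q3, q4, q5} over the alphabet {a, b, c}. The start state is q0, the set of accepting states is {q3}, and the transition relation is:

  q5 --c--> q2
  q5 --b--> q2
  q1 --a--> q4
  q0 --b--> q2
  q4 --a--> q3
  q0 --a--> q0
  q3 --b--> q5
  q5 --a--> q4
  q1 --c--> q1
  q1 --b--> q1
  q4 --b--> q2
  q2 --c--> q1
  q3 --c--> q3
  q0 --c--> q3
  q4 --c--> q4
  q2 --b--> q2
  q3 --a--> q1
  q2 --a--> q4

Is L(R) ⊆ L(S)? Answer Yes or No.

The string ba is in L(R) but not in L(S).
So L(R) ⊄ L(S).

No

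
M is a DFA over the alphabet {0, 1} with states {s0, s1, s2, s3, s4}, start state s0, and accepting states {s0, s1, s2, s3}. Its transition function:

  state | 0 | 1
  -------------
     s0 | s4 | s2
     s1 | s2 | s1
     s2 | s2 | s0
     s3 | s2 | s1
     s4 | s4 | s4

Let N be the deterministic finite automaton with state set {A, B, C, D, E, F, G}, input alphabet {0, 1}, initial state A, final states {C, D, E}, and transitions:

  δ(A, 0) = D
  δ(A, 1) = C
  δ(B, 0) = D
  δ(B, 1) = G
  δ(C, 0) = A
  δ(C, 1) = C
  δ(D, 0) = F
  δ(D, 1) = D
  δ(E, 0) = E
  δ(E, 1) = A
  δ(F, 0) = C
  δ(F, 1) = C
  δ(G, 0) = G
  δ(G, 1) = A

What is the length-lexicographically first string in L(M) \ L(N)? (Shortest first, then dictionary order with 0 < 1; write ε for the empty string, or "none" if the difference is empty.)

The empty string ε is accepted by M but not by N.
Since ε is the unique shortest string, it is the required witness.

ε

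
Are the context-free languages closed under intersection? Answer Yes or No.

{aⁿbⁿcᵐ : m,n≥0} and {aᵐbⁿcⁿ : m,n≥0} are both context-free, but their intersection {aⁿbⁿcⁿ : n≥0} is not (pumping lemma).

No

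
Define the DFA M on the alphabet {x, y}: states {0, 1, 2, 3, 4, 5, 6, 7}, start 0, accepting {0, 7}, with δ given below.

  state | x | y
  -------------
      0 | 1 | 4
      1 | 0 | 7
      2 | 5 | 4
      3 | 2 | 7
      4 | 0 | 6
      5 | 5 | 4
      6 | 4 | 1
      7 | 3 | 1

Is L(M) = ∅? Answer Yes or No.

The empty string ε is accepted: the run 0 ends in the accepting state 0.
Since at least one string is accepted, L(M) is not empty.

No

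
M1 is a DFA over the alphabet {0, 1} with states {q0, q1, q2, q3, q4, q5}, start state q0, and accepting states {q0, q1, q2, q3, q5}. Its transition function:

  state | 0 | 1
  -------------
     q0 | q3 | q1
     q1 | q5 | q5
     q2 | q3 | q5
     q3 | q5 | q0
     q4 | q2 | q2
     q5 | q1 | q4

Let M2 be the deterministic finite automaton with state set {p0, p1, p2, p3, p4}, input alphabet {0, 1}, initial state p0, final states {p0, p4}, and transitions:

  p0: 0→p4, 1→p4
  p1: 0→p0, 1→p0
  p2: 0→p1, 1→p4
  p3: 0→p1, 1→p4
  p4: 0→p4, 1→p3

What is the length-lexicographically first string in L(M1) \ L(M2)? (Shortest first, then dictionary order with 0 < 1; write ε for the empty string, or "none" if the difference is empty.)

01

The string 01 is accepted by M1 but not by M2.
No shorter string lies in the difference, and 01 is the lexicographically first length-2 string in L(M1) \ L(M2).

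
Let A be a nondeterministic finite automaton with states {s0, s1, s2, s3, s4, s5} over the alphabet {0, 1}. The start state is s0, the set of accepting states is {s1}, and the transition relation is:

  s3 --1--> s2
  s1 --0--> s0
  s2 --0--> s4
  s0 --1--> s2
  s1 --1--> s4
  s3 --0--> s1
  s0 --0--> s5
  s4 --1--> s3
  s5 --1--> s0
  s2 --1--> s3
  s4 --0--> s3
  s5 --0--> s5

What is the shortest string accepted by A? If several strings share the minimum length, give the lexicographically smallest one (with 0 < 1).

A breadth-first search from s0 reaches an accepting state first via the path s0 → s2 → s3 → s1 on input 110.
No string of length < 3 is accepted (BFS exhausts all shorter strings without reaching an accepting state), and 110 is the lexicographically least accepting string of length 3.

110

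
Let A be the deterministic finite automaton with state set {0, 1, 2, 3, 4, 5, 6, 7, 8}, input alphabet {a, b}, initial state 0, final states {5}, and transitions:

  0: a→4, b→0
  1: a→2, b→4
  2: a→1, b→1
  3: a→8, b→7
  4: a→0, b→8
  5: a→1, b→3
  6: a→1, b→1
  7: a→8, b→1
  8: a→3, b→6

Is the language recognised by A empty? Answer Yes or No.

Yes

The states reachable from the start state are {0, 1, 2, 3, 4, 6, 7, 8}.
None of the accepting states {5} is reachable, so no string is accepted and L(A) = ∅.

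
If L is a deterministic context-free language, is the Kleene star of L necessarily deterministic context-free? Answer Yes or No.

L = {c aⁿbⁿ : n≥0} ∪ {cc aⁿb²ⁿ : n≥0} is a DCFL (the number of leading c's fixes which ratio the DPDA checks), but L* is not. Every word of L starts with c, so in a factorisation of the string cc aⁱbʲ (i≥1) into words of L each factor begins at one of the two c's: either the whole string is a single word of L (forcing j = 2i), or it splits as c · (c aⁱbʲ) with c ∈ L (take n = 0) and c aⁱbʲ ∈ L (forcing j = i). Thus L* ∩ cca⁺b* = {cc aⁿbⁿ : n≥1} ∪ {cc aⁿb²ⁿ : n≥1}. A DPDA for L* would give one for this intersection with a regular set, and, started from its configuration after reading cc, one for {aⁿbⁿ : n≥1} ∪ {aⁿb²ⁿ : n≥1}, which no deterministic PDA accepts (a DPDA for it would have a single run on aⁿb²ⁿ, accepting after the prefix aⁿbⁿ and accepting again after n more b's; an ordinary PDA that simulates it on a's and b's and, at any moment when it is accepting, may switch to reading only a fresh letter d while feeding each d to the simulation as a b, would accept aⁱbʲdᵏ (k≥1) exactly when both aⁱbʲ and aⁱbʲ⁺ᵏ are in the language, i.e. its language intersected with the regular set a*b*d⁺ would be exactly {aⁿbⁿdⁿ : n≥1} — impossible, since context-free languages are closed under intersection with regular sets and {aⁿbⁿdⁿ} is not context-free). So L* is not a DCFL.

No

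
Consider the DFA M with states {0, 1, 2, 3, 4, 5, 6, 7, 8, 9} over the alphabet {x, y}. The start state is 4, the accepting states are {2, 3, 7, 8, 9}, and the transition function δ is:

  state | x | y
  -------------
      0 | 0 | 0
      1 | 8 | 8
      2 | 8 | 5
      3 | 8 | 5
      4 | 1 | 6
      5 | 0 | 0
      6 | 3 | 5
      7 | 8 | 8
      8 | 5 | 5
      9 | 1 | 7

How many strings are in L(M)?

The useful subgraph on states {1, 3, 4, 6, 8} is acyclic, so L(M) is finite; the longest accepting path visits 4 useful states, giving maximum string length 3.
Counting accepting paths from 4 by length: 3 of length 2, 1 of length 3. Total 4.

4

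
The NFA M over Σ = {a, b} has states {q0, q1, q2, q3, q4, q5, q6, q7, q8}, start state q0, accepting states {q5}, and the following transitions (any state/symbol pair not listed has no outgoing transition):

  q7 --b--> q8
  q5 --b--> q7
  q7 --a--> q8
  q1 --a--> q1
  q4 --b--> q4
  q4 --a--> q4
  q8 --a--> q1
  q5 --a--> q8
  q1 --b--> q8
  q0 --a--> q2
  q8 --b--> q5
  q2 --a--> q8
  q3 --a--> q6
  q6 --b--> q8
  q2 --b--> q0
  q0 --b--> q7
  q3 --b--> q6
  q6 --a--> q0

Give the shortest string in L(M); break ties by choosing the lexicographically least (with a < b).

aab

A breadth-first search from q0 reaches an accepting state first via the path q0 → q2 → q8 → q5 on input aab.
No string of length < 3 is accepted (BFS exhausts all shorter strings without reaching an accepting state), and aab is the lexicographically least accepting string of length 3.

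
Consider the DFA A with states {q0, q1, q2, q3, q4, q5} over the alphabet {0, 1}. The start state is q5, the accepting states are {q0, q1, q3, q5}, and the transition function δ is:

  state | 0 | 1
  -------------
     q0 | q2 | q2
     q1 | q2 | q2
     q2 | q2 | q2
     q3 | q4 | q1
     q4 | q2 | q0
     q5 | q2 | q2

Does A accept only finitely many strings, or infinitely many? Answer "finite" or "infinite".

finite

The useful states (reachable from q5 and able to reach an accepting state) are {q5}.
Restricted to these states the transition graph has no cycle, so every accepting path has bounded length and L is finite.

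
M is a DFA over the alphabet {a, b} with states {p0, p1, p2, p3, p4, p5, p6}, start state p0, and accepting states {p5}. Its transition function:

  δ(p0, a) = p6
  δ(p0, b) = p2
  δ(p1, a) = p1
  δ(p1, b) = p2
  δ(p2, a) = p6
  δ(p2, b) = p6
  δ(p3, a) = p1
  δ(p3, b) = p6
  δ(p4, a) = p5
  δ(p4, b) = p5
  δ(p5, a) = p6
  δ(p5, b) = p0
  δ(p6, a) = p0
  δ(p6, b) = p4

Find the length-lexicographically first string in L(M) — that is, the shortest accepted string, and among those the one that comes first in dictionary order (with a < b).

A breadth-first search from p0 reaches an accepting state first via the path p0 → p6 → p4 → p5 on input aba.
No string of length < 3 is accepted (BFS exhausts all shorter strings without reaching an accepting state), and aba is the lexicographically least accepting string of length 3.

aba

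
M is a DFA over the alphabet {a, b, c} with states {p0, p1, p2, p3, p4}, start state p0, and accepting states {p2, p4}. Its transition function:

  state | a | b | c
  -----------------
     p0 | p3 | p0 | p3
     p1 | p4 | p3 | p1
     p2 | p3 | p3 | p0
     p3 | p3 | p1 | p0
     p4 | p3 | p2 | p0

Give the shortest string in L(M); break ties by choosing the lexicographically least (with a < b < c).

A breadth-first search from p0 reaches an accepting state first via the path p0 → p3 → p1 → p4 on input aba.
No string of length < 3 is accepted (BFS exhausts all shorter strings without reaching an accepting state), and aba is the lexicographically least accepting string of length 3.

aba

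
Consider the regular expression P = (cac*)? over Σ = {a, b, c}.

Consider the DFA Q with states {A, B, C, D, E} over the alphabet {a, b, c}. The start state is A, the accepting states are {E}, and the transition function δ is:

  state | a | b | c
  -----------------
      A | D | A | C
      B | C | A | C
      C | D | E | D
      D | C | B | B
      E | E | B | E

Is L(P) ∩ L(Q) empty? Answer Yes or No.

Yes

Converting the expression P to a DFA (subset construction, then merging equivalent states) gives the minimal DFA with states {p0, p1, p2, p3}, start state p0, accepting states {p0, p3} and transitions p0: a→p1, b→p1, c→p2; p1: a→p1, b→p1, c→p1; p2: a→p3, b→p1, c→p1; p3: a→p1, b→p1, c→p3.
Exploring the product automaton P × Q from the start pair (p0, A), following both machines on each input symbol, reaches 10 state pairs: (p0, A), (p1, D), (p1, A), (p2, C), (p1, C), (p1, B), (p3, D), (p1, E), (p3, B), (p3, C).
P accepts in {p0, p3} and Q accepts in {E}; no reachable pair has both components accepting, so no string drives both machines to acceptance simultaneously and L(P) ∩ L(Q) = ∅.
So no string is accepted by both, and the intersection is empty.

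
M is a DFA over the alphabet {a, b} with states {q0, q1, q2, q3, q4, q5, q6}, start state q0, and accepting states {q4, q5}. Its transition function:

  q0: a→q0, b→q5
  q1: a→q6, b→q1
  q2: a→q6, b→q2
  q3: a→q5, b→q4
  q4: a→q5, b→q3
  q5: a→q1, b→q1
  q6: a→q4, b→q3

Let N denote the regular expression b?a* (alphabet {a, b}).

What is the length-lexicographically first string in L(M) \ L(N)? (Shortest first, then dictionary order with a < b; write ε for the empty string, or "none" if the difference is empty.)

ab

The string ab is accepted by M but not by N.
No shorter string lies in the difference, and ab is the lexicographically first length-2 string in L(M) \ L(N).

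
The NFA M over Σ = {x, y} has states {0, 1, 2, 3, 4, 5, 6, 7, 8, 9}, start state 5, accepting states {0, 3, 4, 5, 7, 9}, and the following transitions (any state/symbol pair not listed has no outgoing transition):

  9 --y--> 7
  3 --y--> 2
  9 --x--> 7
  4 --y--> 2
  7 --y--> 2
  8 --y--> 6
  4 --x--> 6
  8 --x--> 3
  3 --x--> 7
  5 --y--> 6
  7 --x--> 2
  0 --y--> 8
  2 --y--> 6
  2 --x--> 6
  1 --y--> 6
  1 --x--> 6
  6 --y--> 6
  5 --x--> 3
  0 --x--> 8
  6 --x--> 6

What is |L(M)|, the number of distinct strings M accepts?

The useful subgraph on states {3, 5, 7} is acyclic, so L(M) is finite; the longest accepting path visits 3 useful states, giving maximum string length 2.
Counting accepting paths from 5 by length: 1 of length 0, 1 of length 1, 1 of length 2. Total 3.

3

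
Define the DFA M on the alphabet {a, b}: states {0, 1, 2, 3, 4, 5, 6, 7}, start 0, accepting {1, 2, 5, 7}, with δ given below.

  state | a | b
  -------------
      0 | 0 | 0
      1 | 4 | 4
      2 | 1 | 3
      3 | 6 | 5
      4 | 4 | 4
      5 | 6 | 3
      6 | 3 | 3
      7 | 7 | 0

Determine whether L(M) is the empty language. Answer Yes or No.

Yes

The states reachable from the start state are {0}.
None of the accepting states {1, 2, 5, 7} is reachable, so no string is accepted and L(M) = ∅.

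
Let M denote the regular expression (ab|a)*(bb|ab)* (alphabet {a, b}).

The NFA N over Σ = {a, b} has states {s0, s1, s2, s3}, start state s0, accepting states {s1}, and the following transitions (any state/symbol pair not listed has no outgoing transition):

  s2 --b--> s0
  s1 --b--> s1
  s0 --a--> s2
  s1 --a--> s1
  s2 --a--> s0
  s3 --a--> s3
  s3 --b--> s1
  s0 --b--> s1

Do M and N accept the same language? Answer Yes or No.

The empty string ε is accepted by M but rejected by N.
So L(M) ≠ L(N).

No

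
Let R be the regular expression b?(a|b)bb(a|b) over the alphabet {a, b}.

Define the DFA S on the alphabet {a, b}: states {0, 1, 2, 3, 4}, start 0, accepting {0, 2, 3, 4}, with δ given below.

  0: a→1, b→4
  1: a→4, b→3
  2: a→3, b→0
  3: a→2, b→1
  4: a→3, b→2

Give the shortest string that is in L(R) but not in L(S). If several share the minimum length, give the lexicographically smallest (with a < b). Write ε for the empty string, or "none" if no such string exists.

The string bbba is accepted by R but not by S.
No shorter string lies in the difference, and bbba is the lexicographically first length-4 string in L(R) \ L(S).

bbba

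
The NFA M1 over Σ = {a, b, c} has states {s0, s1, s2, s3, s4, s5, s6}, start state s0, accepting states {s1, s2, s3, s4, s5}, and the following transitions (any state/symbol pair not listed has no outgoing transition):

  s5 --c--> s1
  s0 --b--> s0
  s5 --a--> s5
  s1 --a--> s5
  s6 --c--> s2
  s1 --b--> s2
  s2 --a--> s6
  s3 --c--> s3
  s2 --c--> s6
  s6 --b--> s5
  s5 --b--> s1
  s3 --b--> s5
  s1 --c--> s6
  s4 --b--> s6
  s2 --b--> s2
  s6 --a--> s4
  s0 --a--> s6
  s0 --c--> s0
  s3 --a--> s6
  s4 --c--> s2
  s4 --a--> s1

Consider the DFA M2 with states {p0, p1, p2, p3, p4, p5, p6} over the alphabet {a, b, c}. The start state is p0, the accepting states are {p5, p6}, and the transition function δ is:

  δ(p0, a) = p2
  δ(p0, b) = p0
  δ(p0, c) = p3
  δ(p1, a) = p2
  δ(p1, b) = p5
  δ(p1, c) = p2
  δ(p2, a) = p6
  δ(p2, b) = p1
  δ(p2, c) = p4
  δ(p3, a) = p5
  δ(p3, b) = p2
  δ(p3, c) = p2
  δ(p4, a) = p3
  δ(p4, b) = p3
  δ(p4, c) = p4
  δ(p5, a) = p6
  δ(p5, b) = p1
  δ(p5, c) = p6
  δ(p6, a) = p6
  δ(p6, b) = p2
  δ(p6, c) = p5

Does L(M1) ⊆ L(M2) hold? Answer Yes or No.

No

The string ab is in L(M1) but not in L(M2).
So L(M1) ⊄ L(M2).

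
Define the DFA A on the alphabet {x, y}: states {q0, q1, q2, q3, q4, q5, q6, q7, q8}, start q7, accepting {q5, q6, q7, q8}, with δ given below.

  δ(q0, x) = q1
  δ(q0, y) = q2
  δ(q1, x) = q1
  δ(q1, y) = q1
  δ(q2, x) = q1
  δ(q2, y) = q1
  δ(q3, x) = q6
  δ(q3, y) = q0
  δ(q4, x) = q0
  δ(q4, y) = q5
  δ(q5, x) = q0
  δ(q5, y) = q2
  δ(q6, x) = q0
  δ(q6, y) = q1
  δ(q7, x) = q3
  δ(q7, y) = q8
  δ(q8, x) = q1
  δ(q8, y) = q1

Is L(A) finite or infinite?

finite

The useful states (reachable from q7 and able to reach an accepting state) are {q3, q6, q7, q8}.
Restricted to these states the transition graph has no cycle, so every accepting path has bounded length and L is finite.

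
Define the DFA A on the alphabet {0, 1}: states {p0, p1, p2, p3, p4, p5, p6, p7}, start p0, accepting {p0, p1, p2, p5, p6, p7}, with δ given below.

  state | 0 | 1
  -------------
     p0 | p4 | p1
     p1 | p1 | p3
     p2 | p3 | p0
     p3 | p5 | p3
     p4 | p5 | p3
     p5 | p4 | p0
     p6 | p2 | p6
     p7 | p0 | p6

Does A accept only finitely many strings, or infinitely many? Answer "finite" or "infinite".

State p1 is reachable from the start and can reach an accepting state, and it lies on the cycle p1 → p1.
Traversing that cycle any number of times yields accepted strings of unbounded length, so the language is infinite.

infinite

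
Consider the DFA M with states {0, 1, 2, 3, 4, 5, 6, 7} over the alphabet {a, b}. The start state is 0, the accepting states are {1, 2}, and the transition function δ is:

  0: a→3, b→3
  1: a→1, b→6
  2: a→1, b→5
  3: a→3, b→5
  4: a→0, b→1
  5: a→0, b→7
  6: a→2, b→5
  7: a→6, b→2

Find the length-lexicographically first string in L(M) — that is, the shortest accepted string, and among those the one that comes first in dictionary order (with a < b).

abbb

A breadth-first search from 0 reaches an accepting state first via the path 0 → 3 → 5 → 7 → 2 on input abbb.
No string of length < 4 is accepted (BFS exhausts all shorter strings without reaching an accepting state), and abbb is the lexicographically least accepting string of length 4.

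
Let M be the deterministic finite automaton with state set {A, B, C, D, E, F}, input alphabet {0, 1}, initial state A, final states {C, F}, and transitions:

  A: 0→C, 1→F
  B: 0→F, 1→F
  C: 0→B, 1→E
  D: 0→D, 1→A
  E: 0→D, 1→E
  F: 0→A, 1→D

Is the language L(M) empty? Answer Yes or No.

No

The string 0 is accepted: the run A → C ends in the accepting state C.
Since at least one string is accepted, L(M) is not empty.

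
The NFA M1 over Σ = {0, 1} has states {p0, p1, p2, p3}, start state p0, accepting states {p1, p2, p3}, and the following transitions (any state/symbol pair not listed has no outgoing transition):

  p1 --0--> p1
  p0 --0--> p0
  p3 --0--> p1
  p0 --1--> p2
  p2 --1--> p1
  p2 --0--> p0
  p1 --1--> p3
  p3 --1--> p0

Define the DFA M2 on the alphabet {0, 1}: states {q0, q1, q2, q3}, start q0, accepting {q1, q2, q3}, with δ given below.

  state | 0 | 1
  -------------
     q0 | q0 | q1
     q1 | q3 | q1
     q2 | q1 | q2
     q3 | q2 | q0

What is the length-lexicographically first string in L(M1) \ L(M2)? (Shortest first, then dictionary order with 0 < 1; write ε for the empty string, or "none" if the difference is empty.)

The string 101 is accepted by M1 but not by M2.
No shorter string lies in the difference, and 101 is the lexicographically first length-3 string in L(M1) \ L(M2).

101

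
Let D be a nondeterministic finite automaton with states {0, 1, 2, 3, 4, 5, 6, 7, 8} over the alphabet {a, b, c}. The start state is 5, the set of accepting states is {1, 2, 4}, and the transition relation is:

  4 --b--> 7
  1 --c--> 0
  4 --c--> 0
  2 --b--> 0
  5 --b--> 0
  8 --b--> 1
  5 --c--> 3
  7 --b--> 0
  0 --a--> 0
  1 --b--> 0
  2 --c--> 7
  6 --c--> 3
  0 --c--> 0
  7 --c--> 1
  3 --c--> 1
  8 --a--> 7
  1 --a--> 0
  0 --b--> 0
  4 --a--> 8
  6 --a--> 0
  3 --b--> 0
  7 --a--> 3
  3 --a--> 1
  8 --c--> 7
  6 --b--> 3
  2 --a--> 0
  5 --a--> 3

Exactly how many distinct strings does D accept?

4

The useful subgraph on states {1, 3, 5} is acyclic, so L(D) is finite; the longest accepting path visits 3 useful states, giving maximum string length 2.
Counting accepting paths from 5 by length: 4 of length 2. Total 4.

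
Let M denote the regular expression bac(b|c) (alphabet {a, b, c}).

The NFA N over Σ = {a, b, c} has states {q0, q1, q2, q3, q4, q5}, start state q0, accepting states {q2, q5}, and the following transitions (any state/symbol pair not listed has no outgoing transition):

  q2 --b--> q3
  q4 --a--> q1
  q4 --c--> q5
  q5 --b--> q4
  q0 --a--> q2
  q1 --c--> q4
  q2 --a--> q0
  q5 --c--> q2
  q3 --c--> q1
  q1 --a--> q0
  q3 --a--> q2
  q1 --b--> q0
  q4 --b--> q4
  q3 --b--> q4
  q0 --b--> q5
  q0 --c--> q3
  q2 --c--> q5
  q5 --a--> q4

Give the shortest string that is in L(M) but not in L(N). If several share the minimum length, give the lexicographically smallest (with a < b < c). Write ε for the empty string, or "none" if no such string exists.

The string bacb is accepted by M but not by N.
No shorter string lies in the difference, and bacb is the lexicographically first length-4 string in L(M) \ L(N).

bacb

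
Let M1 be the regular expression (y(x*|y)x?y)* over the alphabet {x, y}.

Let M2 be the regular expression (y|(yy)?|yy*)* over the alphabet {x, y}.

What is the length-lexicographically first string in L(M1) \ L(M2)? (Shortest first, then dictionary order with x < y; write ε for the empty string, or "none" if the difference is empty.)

yxy

The string yxy is accepted by M1 but not by M2.
No shorter string lies in the difference, and yxy is the lexicographically first length-3 string in L(M1) \ L(M2).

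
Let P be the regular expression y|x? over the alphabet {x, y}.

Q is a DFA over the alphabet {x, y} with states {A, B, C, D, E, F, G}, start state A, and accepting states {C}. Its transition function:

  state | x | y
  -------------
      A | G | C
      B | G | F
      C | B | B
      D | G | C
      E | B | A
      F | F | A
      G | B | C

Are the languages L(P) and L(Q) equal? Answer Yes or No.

No

The empty string ε is accepted by P but rejected by Q.
So L(P) ≠ L(Q).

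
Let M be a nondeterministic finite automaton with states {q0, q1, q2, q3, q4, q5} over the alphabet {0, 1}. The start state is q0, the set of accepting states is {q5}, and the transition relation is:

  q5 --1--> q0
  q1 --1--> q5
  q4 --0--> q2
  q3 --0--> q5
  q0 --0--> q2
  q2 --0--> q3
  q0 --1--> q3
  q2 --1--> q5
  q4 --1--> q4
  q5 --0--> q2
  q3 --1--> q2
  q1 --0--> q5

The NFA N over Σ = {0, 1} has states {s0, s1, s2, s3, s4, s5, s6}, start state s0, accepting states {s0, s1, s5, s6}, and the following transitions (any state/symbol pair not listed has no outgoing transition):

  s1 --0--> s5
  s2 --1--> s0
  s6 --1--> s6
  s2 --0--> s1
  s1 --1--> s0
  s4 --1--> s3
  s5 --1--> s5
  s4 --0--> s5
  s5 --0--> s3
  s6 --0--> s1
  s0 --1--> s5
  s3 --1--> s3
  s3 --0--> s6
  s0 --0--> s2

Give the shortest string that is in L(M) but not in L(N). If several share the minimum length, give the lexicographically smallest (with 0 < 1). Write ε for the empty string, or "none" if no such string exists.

The string 10 is accepted by M but not by N.
No shorter string lies in the difference, and 10 is the lexicographically first length-2 string in L(M) \ L(N).

10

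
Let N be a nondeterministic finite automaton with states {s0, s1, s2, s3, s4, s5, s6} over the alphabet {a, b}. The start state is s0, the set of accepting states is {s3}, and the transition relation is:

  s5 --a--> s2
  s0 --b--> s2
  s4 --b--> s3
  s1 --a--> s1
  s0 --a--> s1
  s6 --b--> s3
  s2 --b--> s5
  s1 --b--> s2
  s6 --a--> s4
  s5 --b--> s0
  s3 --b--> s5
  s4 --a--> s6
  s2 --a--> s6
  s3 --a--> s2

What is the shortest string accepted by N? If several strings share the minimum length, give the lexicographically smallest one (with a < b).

A breadth-first search from s0 reaches an accepting state first via the path s0 → s2 → s6 → s3 on input bab.
No string of length < 3 is accepted (BFS exhausts all shorter strings without reaching an accepting state), and bab is the lexicographically least accepting string of length 3.

bab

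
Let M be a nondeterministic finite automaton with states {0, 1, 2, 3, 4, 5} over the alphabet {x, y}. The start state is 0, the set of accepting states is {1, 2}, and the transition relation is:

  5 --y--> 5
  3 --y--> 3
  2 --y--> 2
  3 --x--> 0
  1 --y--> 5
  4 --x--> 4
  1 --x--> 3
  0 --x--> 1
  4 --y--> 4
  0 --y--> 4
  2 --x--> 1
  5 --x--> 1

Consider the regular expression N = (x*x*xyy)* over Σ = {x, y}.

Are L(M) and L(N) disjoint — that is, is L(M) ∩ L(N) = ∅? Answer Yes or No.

Yes

Converting the expression N to a DFA (subset construction, then merging equivalent states) gives the minimal DFA with states {n0, n1, n2, n3}, start state n0, accepting states {n0} and transitions n0: x→n1, y→n2; n1: x→n1, y→n3; n2: x→n2, y→n2; n3: x→n2, y→n0.
Exploring the product automaton M × N from the start pair (0, n0), following both machines on each input symbol, reaches 16 state pairs: (0, n0), (1, n1), (4, n2), (3, n1), (5, n3), (0, n1), (3, n3), (1, n2), (5, n0), (4, n3), (0, n2), (3, n0), (3, n2), (5, n2), (4, n0), (4, n1).
M accepts in {1, 2} and N accepts in {n0}; no reachable pair has both components accepting, so no string drives both machines to acceptance simultaneously and L(M) ∩ L(N) = ∅.
So no string is accepted by both, and the intersection is empty.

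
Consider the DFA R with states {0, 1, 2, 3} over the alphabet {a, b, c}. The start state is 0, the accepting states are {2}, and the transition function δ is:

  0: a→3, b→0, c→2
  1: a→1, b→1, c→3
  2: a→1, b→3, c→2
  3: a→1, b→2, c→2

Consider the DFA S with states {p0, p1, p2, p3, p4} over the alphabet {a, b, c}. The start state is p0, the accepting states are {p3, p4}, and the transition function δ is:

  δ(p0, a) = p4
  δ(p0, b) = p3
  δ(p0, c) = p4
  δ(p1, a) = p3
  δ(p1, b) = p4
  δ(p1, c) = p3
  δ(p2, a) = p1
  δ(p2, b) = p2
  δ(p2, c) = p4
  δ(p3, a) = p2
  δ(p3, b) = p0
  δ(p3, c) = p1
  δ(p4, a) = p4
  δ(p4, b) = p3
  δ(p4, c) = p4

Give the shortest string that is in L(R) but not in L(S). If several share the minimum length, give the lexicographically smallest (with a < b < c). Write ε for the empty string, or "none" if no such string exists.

bc

The string bc is accepted by R but not by S.
No shorter string lies in the difference, and bc is the lexicographically first length-2 string in L(R) \ L(S).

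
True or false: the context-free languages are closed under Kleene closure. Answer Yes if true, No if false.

Yes

If S₁ is the start symbol of a grammar for L, the grammar with new start symbol S and productions S → S₁S | ε generates L*.
So the context-free languages are closed under Kleene star.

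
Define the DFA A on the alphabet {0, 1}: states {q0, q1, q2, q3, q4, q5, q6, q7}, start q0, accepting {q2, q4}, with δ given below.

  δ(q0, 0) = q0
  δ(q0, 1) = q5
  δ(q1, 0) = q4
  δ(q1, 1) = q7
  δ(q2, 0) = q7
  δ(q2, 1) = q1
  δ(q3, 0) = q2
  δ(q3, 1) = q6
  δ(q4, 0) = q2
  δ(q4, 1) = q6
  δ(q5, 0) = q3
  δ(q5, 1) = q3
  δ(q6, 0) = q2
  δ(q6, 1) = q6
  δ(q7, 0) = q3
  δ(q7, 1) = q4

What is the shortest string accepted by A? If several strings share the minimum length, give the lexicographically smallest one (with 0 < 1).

100

A breadth-first search from q0 reaches an accepting state first via the path q0 → q5 → q3 → q2 on input 100.
No string of length < 3 is accepted (BFS exhausts all shorter strings without reaching an accepting state), and 100 is the lexicographically least accepting string of length 3.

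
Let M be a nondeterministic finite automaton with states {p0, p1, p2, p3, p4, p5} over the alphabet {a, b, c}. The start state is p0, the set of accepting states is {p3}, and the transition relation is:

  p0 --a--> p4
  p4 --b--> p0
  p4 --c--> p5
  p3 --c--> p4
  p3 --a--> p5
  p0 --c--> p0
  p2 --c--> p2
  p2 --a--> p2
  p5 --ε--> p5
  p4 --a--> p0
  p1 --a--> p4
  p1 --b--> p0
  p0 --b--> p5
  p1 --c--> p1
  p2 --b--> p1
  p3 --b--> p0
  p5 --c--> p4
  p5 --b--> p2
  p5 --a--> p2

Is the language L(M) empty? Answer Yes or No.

Yes

The states reachable from the start state are {p0, p1, p2, p4, p5}.
None of the accepting states {p3} is reachable, so no string is accepted and L(M) = ∅.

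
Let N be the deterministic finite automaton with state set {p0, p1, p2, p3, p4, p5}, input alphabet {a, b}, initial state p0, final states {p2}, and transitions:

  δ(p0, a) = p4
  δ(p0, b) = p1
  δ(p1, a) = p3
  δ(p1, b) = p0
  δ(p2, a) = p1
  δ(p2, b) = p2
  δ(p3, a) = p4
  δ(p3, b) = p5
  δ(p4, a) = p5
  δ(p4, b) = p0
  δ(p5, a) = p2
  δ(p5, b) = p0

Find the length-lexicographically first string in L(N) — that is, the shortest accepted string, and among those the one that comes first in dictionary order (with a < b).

A breadth-first search from p0 reaches an accepting state first via the path p0 → p4 → p5 → p2 on input aaa.
No string of length < 3 is accepted (BFS exhausts all shorter strings without reaching an accepting state), and aaa is the lexicographically least accepting string of length 3.

aaa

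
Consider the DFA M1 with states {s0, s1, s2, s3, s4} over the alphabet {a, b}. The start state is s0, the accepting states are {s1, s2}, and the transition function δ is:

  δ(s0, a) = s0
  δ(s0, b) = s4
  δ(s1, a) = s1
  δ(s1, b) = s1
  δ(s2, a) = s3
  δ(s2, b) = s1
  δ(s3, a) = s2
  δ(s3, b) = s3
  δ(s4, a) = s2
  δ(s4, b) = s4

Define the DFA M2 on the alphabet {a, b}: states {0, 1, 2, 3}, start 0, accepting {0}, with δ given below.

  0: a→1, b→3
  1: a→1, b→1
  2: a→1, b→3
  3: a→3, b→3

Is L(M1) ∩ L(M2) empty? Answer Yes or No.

Yes

Exploring the product automaton M1 × M2 from the start pair (s0, 0), following both machines on each input symbol, reaches 10 state pairs: (s0, 0), (s0, 1), (s4, 3), (s4, 1), (s2, 3), (s2, 1), (s3, 3), (s1, 3), (s3, 1), (s1, 1).
M1 accepts in {s1, s2} and M2 accepts in {0}; no reachable pair has both components accepting, so no string drives both machines to acceptance simultaneously and L(M1) ∩ L(M2) = ∅.
So no string is accepted by both, and the intersection is empty.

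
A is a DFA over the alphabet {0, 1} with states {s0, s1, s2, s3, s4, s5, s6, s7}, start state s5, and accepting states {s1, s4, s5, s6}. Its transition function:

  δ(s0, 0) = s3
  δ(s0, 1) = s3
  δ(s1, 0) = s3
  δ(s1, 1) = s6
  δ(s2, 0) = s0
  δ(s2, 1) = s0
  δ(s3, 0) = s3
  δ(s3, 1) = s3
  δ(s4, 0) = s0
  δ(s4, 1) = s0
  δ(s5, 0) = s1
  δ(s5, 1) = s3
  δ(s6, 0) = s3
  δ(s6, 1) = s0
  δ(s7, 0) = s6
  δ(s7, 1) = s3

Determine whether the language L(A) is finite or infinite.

finite

The useful states (reachable from s5 and able to reach an accepting state) are {s1, s5, s6}.
Restricted to these states the transition graph has no cycle, so every accepting path has bounded length and L is finite.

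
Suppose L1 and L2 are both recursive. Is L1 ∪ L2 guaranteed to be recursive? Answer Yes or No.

Yes

Run a decider for L₁ and then a decider for L₂ on the input and accept if either accepts; both sub-runs halt, so this is again a decider.
So the recursive languages are closed under union.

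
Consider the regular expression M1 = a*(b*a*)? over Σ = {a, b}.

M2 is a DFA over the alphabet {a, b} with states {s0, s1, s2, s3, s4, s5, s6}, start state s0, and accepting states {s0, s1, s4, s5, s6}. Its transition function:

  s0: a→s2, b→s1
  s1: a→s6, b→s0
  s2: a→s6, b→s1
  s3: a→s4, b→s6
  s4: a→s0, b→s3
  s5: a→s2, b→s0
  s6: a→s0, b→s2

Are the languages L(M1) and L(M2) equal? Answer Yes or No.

The string a is accepted by M1 but rejected by M2.
So L(M1) ≠ L(M2).

No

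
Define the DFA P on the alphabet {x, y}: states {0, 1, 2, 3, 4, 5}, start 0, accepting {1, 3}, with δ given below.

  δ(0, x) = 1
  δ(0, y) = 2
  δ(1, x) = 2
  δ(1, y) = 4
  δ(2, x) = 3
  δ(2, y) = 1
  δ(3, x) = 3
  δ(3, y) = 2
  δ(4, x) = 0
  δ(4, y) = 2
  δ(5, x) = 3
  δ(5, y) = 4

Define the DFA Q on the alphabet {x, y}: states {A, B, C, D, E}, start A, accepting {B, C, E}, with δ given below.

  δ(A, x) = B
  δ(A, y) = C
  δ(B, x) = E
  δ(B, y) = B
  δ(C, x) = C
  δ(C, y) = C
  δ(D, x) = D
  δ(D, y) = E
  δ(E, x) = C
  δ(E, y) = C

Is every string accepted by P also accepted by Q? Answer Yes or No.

Yes

Exploring the product automaton P × Q from the start pair (0, A), following both machines on each input symbol, reaches 12 state pairs: (0, A), (1, B), (2, C), (2, E), (4, B), (3, C), (1, C), (0, E), (2, B), (4, C), (3, E), (0, C).
P accepts in {1, 3} and Q accepts in {B, C, E}. The reachable pairs whose P-component is accepting are (1, B), (3, C), (1, C), (3, E); in each of them the Q-component is accepting too, so the product for L(P) \ L(Q) (P-component accepting, Q-component rejecting) has no reachable accepting pair and the difference is empty.
Hence every string in L(P) is also in L(Q).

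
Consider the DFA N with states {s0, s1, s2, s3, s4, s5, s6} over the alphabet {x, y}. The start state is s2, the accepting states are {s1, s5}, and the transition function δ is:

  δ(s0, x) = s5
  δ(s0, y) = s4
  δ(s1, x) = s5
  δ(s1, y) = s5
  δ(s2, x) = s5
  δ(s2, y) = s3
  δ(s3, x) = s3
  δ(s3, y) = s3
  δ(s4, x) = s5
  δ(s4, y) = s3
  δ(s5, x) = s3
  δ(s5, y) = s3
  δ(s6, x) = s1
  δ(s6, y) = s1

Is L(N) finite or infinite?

finite

The useful states (reachable from s2 and able to reach an accepting state) are {s2, s5}.
Restricted to these states the transition graph has no cycle, so every accepting path has bounded length and L is finite.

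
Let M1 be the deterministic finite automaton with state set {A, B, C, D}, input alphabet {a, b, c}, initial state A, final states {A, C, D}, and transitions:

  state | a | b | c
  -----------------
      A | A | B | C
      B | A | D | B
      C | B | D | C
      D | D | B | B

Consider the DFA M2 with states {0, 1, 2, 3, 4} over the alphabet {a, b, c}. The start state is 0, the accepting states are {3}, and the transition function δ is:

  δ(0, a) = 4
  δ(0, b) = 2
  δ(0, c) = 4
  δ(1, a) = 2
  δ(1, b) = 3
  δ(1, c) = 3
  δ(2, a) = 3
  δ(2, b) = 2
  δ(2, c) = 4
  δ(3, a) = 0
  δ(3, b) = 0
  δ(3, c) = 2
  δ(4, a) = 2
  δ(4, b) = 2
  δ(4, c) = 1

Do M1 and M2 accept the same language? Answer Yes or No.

The empty string ε is accepted by M1 but rejected by M2.
So L(M1) ≠ L(M2).

No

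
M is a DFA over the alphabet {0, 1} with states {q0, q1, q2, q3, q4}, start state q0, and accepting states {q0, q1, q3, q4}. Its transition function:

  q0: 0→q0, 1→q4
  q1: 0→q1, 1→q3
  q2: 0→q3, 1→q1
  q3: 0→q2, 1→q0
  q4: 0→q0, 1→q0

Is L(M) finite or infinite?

State q0 is reachable from the start and can reach an accepting state, and it lies on the cycle q0 → q0.
Traversing that cycle any number of times yields accepted strings of unbounded length, so the language is infinite.

infinite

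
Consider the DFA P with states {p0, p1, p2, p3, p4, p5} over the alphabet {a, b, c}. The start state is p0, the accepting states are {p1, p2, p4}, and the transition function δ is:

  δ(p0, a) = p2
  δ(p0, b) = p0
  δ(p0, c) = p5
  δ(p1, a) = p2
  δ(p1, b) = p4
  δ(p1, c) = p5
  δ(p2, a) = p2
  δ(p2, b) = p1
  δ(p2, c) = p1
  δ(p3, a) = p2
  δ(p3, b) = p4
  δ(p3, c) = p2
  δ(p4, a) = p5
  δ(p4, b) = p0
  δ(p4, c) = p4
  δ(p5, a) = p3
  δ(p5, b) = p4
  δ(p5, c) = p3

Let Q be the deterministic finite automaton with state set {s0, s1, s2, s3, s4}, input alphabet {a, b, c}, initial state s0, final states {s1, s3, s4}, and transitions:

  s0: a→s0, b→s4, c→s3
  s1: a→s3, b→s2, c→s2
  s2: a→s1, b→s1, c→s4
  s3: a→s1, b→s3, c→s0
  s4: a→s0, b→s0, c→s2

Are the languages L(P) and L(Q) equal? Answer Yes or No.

No

The string a is accepted by P but rejected by Q.
So L(P) ≠ L(Q).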